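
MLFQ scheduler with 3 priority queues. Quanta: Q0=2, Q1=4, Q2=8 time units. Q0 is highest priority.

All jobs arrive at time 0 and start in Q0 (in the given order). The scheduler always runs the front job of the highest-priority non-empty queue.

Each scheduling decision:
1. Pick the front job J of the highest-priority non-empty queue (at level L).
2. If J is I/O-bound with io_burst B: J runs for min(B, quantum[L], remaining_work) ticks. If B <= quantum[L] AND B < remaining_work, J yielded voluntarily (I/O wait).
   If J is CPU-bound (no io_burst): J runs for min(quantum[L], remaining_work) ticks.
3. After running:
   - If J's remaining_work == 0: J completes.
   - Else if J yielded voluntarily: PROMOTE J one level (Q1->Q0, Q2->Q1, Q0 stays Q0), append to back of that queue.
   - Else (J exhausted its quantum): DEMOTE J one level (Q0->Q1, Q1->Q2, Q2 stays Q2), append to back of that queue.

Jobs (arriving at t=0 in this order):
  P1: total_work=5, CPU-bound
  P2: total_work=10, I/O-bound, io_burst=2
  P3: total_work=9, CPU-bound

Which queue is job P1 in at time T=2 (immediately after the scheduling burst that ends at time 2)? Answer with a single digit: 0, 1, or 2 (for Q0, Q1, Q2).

t=0-2: P1@Q0 runs 2, rem=3, quantum used, demote→Q1. Q0=[P2,P3] Q1=[P1] Q2=[]
t=2-4: P2@Q0 runs 2, rem=8, I/O yield, promote→Q0. Q0=[P3,P2] Q1=[P1] Q2=[]
t=4-6: P3@Q0 runs 2, rem=7, quantum used, demote→Q1. Q0=[P2] Q1=[P1,P3] Q2=[]
t=6-8: P2@Q0 runs 2, rem=6, I/O yield, promote→Q0. Q0=[P2] Q1=[P1,P3] Q2=[]
t=8-10: P2@Q0 runs 2, rem=4, I/O yield, promote→Q0. Q0=[P2] Q1=[P1,P3] Q2=[]
t=10-12: P2@Q0 runs 2, rem=2, I/O yield, promote→Q0. Q0=[P2] Q1=[P1,P3] Q2=[]
t=12-14: P2@Q0 runs 2, rem=0, completes. Q0=[] Q1=[P1,P3] Q2=[]
t=14-17: P1@Q1 runs 3, rem=0, completes. Q0=[] Q1=[P3] Q2=[]
t=17-21: P3@Q1 runs 4, rem=3, quantum used, demote→Q2. Q0=[] Q1=[] Q2=[P3]
t=21-24: P3@Q2 runs 3, rem=0, completes. Q0=[] Q1=[] Q2=[]

Answer: 1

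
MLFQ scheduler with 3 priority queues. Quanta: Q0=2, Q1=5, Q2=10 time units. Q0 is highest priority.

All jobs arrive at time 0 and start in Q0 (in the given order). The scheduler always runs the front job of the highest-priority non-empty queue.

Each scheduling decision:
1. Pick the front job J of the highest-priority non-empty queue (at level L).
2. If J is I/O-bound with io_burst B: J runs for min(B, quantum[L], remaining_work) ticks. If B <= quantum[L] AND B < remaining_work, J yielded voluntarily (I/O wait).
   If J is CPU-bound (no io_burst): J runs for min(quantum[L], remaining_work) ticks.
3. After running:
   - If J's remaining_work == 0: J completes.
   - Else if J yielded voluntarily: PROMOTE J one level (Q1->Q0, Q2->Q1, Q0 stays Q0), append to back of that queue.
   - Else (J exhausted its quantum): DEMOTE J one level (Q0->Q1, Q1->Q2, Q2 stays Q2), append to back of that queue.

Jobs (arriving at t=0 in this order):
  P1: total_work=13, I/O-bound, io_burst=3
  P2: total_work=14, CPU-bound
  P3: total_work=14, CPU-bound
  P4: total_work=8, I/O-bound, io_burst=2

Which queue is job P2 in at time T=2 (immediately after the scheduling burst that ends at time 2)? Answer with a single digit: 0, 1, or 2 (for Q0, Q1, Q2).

t=0-2: P1@Q0 runs 2, rem=11, quantum used, demote→Q1. Q0=[P2,P3,P4] Q1=[P1] Q2=[]
t=2-4: P2@Q0 runs 2, rem=12, quantum used, demote→Q1. Q0=[P3,P4] Q1=[P1,P2] Q2=[]
t=4-6: P3@Q0 runs 2, rem=12, quantum used, demote→Q1. Q0=[P4] Q1=[P1,P2,P3] Q2=[]
t=6-8: P4@Q0 runs 2, rem=6, I/O yield, promote→Q0. Q0=[P4] Q1=[P1,P2,P3] Q2=[]
t=8-10: P4@Q0 runs 2, rem=4, I/O yield, promote→Q0. Q0=[P4] Q1=[P1,P2,P3] Q2=[]
t=10-12: P4@Q0 runs 2, rem=2, I/O yield, promote→Q0. Q0=[P4] Q1=[P1,P2,P3] Q2=[]
t=12-14: P4@Q0 runs 2, rem=0, completes. Q0=[] Q1=[P1,P2,P3] Q2=[]
t=14-17: P1@Q1 runs 3, rem=8, I/O yield, promote→Q0. Q0=[P1] Q1=[P2,P3] Q2=[]
t=17-19: P1@Q0 runs 2, rem=6, quantum used, demote→Q1. Q0=[] Q1=[P2,P3,P1] Q2=[]
t=19-24: P2@Q1 runs 5, rem=7, quantum used, demote→Q2. Q0=[] Q1=[P3,P1] Q2=[P2]
t=24-29: P3@Q1 runs 5, rem=7, quantum used, demote→Q2. Q0=[] Q1=[P1] Q2=[P2,P3]
t=29-32: P1@Q1 runs 3, rem=3, I/O yield, promote→Q0. Q0=[P1] Q1=[] Q2=[P2,P3]
t=32-34: P1@Q0 runs 2, rem=1, quantum used, demote→Q1. Q0=[] Q1=[P1] Q2=[P2,P3]
t=34-35: P1@Q1 runs 1, rem=0, completes. Q0=[] Q1=[] Q2=[P2,P3]
t=35-42: P2@Q2 runs 7, rem=0, completes. Q0=[] Q1=[] Q2=[P3]
t=42-49: P3@Q2 runs 7, rem=0, completes. Q0=[] Q1=[] Q2=[]

Answer: 0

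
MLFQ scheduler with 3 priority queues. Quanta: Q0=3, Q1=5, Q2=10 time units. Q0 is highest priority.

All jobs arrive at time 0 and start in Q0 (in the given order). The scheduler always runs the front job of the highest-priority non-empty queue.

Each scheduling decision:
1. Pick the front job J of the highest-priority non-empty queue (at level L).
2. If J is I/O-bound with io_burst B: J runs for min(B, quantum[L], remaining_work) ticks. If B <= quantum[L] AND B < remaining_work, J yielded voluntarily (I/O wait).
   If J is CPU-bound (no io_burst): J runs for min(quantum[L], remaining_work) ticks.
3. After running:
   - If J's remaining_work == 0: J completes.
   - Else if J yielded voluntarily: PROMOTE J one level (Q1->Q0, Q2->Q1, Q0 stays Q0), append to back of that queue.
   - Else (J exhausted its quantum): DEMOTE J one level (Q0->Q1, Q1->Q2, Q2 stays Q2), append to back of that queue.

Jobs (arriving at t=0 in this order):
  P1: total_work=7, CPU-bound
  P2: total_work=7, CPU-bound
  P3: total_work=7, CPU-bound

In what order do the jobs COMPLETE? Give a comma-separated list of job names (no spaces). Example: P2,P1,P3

Answer: P1,P2,P3

Derivation:
t=0-3: P1@Q0 runs 3, rem=4, quantum used, demote→Q1. Q0=[P2,P3] Q1=[P1] Q2=[]
t=3-6: P2@Q0 runs 3, rem=4, quantum used, demote→Q1. Q0=[P3] Q1=[P1,P2] Q2=[]
t=6-9: P3@Q0 runs 3, rem=4, quantum used, demote→Q1. Q0=[] Q1=[P1,P2,P3] Q2=[]
t=9-13: P1@Q1 runs 4, rem=0, completes. Q0=[] Q1=[P2,P3] Q2=[]
t=13-17: P2@Q1 runs 4, rem=0, completes. Q0=[] Q1=[P3] Q2=[]
t=17-21: P3@Q1 runs 4, rem=0, completes. Q0=[] Q1=[] Q2=[]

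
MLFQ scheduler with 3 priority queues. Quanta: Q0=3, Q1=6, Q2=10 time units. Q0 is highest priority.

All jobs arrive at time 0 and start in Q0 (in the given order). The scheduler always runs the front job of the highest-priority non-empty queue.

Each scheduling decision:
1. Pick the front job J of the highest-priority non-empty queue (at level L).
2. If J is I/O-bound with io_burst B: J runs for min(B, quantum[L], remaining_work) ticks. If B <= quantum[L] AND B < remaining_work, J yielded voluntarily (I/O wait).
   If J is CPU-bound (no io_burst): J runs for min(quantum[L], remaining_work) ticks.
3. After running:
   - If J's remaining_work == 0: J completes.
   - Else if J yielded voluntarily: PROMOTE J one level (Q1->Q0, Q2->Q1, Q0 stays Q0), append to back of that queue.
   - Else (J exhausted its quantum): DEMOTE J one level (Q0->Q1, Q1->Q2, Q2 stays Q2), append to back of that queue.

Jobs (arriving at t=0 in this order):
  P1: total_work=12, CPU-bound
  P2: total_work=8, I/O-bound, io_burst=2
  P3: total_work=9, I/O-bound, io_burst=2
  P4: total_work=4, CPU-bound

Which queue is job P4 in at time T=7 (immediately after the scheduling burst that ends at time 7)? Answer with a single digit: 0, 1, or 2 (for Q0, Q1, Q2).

t=0-3: P1@Q0 runs 3, rem=9, quantum used, demote→Q1. Q0=[P2,P3,P4] Q1=[P1] Q2=[]
t=3-5: P2@Q0 runs 2, rem=6, I/O yield, promote→Q0. Q0=[P3,P4,P2] Q1=[P1] Q2=[]
t=5-7: P3@Q0 runs 2, rem=7, I/O yield, promote→Q0. Q0=[P4,P2,P3] Q1=[P1] Q2=[]
t=7-10: P4@Q0 runs 3, rem=1, quantum used, demote→Q1. Q0=[P2,P3] Q1=[P1,P4] Q2=[]
t=10-12: P2@Q0 runs 2, rem=4, I/O yield, promote→Q0. Q0=[P3,P2] Q1=[P1,P4] Q2=[]
t=12-14: P3@Q0 runs 2, rem=5, I/O yield, promote→Q0. Q0=[P2,P3] Q1=[P1,P4] Q2=[]
t=14-16: P2@Q0 runs 2, rem=2, I/O yield, promote→Q0. Q0=[P3,P2] Q1=[P1,P4] Q2=[]
t=16-18: P3@Q0 runs 2, rem=3, I/O yield, promote→Q0. Q0=[P2,P3] Q1=[P1,P4] Q2=[]
t=18-20: P2@Q0 runs 2, rem=0, completes. Q0=[P3] Q1=[P1,P4] Q2=[]
t=20-22: P3@Q0 runs 2, rem=1, I/O yield, promote→Q0. Q0=[P3] Q1=[P1,P4] Q2=[]
t=22-23: P3@Q0 runs 1, rem=0, completes. Q0=[] Q1=[P1,P4] Q2=[]
t=23-29: P1@Q1 runs 6, rem=3, quantum used, demote→Q2. Q0=[] Q1=[P4] Q2=[P1]
t=29-30: P4@Q1 runs 1, rem=0, completes. Q0=[] Q1=[] Q2=[P1]
t=30-33: P1@Q2 runs 3, rem=0, completes. Q0=[] Q1=[] Q2=[]

Answer: 0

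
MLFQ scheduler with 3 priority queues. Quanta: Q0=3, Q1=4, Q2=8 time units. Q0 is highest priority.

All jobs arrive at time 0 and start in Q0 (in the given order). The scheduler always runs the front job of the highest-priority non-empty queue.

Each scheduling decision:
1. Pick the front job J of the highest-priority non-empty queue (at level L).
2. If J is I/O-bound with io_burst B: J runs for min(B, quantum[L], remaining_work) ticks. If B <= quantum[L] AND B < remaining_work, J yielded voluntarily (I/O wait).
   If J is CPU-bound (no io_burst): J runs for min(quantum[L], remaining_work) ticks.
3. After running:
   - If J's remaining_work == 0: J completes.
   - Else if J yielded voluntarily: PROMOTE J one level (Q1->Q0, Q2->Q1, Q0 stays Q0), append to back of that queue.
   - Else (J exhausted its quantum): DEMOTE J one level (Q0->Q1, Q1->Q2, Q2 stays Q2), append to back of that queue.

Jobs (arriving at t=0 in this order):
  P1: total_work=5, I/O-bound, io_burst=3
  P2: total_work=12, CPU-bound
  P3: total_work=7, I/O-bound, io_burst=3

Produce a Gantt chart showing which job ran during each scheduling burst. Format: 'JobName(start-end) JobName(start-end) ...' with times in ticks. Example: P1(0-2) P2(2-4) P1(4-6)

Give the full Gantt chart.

t=0-3: P1@Q0 runs 3, rem=2, I/O yield, promote→Q0. Q0=[P2,P3,P1] Q1=[] Q2=[]
t=3-6: P2@Q0 runs 3, rem=9, quantum used, demote→Q1. Q0=[P3,P1] Q1=[P2] Q2=[]
t=6-9: P3@Q0 runs 3, rem=4, I/O yield, promote→Q0. Q0=[P1,P3] Q1=[P2] Q2=[]
t=9-11: P1@Q0 runs 2, rem=0, completes. Q0=[P3] Q1=[P2] Q2=[]
t=11-14: P3@Q0 runs 3, rem=1, I/O yield, promote→Q0. Q0=[P3] Q1=[P2] Q2=[]
t=14-15: P3@Q0 runs 1, rem=0, completes. Q0=[] Q1=[P2] Q2=[]
t=15-19: P2@Q1 runs 4, rem=5, quantum used, demote→Q2. Q0=[] Q1=[] Q2=[P2]
t=19-24: P2@Q2 runs 5, rem=0, completes. Q0=[] Q1=[] Q2=[]

Answer: P1(0-3) P2(3-6) P3(6-9) P1(9-11) P3(11-14) P3(14-15) P2(15-19) P2(19-24)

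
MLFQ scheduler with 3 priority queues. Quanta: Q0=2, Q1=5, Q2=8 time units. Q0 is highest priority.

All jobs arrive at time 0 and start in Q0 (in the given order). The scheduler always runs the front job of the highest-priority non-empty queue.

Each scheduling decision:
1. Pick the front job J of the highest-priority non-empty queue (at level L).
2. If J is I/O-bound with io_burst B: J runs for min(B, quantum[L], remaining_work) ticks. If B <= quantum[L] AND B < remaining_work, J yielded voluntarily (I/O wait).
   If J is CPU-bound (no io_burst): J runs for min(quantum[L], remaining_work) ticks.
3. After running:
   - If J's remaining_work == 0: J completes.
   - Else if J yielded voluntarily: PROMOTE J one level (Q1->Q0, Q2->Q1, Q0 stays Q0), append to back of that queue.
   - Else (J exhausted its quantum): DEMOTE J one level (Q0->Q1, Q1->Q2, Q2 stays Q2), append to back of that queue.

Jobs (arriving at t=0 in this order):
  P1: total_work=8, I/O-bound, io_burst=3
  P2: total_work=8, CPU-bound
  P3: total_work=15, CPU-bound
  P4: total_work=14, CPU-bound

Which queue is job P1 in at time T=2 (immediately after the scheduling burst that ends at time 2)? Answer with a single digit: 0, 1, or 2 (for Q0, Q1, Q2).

t=0-2: P1@Q0 runs 2, rem=6, quantum used, demote→Q1. Q0=[P2,P3,P4] Q1=[P1] Q2=[]
t=2-4: P2@Q0 runs 2, rem=6, quantum used, demote→Q1. Q0=[P3,P4] Q1=[P1,P2] Q2=[]
t=4-6: P3@Q0 runs 2, rem=13, quantum used, demote→Q1. Q0=[P4] Q1=[P1,P2,P3] Q2=[]
t=6-8: P4@Q0 runs 2, rem=12, quantum used, demote→Q1. Q0=[] Q1=[P1,P2,P3,P4] Q2=[]
t=8-11: P1@Q1 runs 3, rem=3, I/O yield, promote→Q0. Q0=[P1] Q1=[P2,P3,P4] Q2=[]
t=11-13: P1@Q0 runs 2, rem=1, quantum used, demote→Q1. Q0=[] Q1=[P2,P3,P4,P1] Q2=[]
t=13-18: P2@Q1 runs 5, rem=1, quantum used, demote→Q2. Q0=[] Q1=[P3,P4,P1] Q2=[P2]
t=18-23: P3@Q1 runs 5, rem=8, quantum used, demote→Q2. Q0=[] Q1=[P4,P1] Q2=[P2,P3]
t=23-28: P4@Q1 runs 5, rem=7, quantum used, demote→Q2. Q0=[] Q1=[P1] Q2=[P2,P3,P4]
t=28-29: P1@Q1 runs 1, rem=0, completes. Q0=[] Q1=[] Q2=[P2,P3,P4]
t=29-30: P2@Q2 runs 1, rem=0, completes. Q0=[] Q1=[] Q2=[P3,P4]
t=30-38: P3@Q2 runs 8, rem=0, completes. Q0=[] Q1=[] Q2=[P4]
t=38-45: P4@Q2 runs 7, rem=0, completes. Q0=[] Q1=[] Q2=[]

Answer: 1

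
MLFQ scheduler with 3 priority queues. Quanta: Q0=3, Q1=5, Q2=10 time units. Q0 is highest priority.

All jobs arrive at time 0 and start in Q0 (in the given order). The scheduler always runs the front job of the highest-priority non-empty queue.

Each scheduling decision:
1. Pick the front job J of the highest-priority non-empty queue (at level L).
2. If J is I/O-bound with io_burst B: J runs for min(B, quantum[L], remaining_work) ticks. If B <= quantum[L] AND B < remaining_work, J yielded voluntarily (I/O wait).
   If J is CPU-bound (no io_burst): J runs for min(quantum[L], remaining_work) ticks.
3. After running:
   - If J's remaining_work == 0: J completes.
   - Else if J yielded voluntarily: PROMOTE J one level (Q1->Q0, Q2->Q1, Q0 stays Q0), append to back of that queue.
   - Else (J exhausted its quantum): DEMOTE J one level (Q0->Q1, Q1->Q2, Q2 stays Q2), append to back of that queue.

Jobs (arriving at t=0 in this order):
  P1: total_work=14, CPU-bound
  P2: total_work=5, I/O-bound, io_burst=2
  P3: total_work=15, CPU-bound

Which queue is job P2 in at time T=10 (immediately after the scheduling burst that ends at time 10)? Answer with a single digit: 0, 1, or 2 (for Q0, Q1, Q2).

Answer: 0

Derivation:
t=0-3: P1@Q0 runs 3, rem=11, quantum used, demote→Q1. Q0=[P2,P3] Q1=[P1] Q2=[]
t=3-5: P2@Q0 runs 2, rem=3, I/O yield, promote→Q0. Q0=[P3,P2] Q1=[P1] Q2=[]
t=5-8: P3@Q0 runs 3, rem=12, quantum used, demote→Q1. Q0=[P2] Q1=[P1,P3] Q2=[]
t=8-10: P2@Q0 runs 2, rem=1, I/O yield, promote→Q0. Q0=[P2] Q1=[P1,P3] Q2=[]
t=10-11: P2@Q0 runs 1, rem=0, completes. Q0=[] Q1=[P1,P3] Q2=[]
t=11-16: P1@Q1 runs 5, rem=6, quantum used, demote→Q2. Q0=[] Q1=[P3] Q2=[P1]
t=16-21: P3@Q1 runs 5, rem=7, quantum used, demote→Q2. Q0=[] Q1=[] Q2=[P1,P3]
t=21-27: P1@Q2 runs 6, rem=0, completes. Q0=[] Q1=[] Q2=[P3]
t=27-34: P3@Q2 runs 7, rem=0, completes. Q0=[] Q1=[] Q2=[]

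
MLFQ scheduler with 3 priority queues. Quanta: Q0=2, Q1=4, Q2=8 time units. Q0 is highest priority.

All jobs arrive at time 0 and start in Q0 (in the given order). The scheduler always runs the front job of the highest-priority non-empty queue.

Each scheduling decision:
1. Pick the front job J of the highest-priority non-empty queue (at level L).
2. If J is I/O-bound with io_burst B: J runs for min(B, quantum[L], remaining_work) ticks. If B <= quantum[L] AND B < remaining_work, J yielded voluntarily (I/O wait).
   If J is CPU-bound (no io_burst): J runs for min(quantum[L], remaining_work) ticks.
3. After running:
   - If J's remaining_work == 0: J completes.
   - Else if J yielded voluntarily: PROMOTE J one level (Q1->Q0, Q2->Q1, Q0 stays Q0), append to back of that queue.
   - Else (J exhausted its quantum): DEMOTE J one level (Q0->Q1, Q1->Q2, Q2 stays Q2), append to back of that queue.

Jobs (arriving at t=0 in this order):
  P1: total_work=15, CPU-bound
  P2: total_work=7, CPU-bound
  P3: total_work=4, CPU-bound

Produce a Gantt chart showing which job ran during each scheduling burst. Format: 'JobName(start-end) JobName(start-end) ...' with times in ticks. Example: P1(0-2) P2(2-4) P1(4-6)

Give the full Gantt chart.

Answer: P1(0-2) P2(2-4) P3(4-6) P1(6-10) P2(10-14) P3(14-16) P1(16-24) P2(24-25) P1(25-26)

Derivation:
t=0-2: P1@Q0 runs 2, rem=13, quantum used, demote→Q1. Q0=[P2,P3] Q1=[P1] Q2=[]
t=2-4: P2@Q0 runs 2, rem=5, quantum used, demote→Q1. Q0=[P3] Q1=[P1,P2] Q2=[]
t=4-6: P3@Q0 runs 2, rem=2, quantum used, demote→Q1. Q0=[] Q1=[P1,P2,P3] Q2=[]
t=6-10: P1@Q1 runs 4, rem=9, quantum used, demote→Q2. Q0=[] Q1=[P2,P3] Q2=[P1]
t=10-14: P2@Q1 runs 4, rem=1, quantum used, demote→Q2. Q0=[] Q1=[P3] Q2=[P1,P2]
t=14-16: P3@Q1 runs 2, rem=0, completes. Q0=[] Q1=[] Q2=[P1,P2]
t=16-24: P1@Q2 runs 8, rem=1, quantum used, demote→Q2. Q0=[] Q1=[] Q2=[P2,P1]
t=24-25: P2@Q2 runs 1, rem=0, completes. Q0=[] Q1=[] Q2=[P1]
t=25-26: P1@Q2 runs 1, rem=0, completes. Q0=[] Q1=[] Q2=[]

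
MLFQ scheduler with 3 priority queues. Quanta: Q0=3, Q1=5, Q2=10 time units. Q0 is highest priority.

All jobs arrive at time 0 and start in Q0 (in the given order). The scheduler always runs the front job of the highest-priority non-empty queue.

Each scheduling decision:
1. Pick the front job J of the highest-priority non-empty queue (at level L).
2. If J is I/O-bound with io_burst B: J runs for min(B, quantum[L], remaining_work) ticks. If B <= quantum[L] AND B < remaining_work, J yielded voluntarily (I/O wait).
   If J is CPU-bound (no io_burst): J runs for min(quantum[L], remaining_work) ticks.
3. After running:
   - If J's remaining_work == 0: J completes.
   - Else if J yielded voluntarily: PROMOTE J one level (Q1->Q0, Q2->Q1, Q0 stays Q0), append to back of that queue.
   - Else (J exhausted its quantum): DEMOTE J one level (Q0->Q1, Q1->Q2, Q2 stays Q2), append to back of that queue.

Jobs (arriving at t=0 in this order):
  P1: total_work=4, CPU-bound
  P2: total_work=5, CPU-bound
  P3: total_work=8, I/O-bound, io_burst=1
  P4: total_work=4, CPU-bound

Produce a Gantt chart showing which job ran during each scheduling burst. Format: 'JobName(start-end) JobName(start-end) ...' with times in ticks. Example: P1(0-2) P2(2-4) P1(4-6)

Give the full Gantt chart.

t=0-3: P1@Q0 runs 3, rem=1, quantum used, demote→Q1. Q0=[P2,P3,P4] Q1=[P1] Q2=[]
t=3-6: P2@Q0 runs 3, rem=2, quantum used, demote→Q1. Q0=[P3,P4] Q1=[P1,P2] Q2=[]
t=6-7: P3@Q0 runs 1, rem=7, I/O yield, promote→Q0. Q0=[P4,P3] Q1=[P1,P2] Q2=[]
t=7-10: P4@Q0 runs 3, rem=1, quantum used, demote→Q1. Q0=[P3] Q1=[P1,P2,P4] Q2=[]
t=10-11: P3@Q0 runs 1, rem=6, I/O yield, promote→Q0. Q0=[P3] Q1=[P1,P2,P4] Q2=[]
t=11-12: P3@Q0 runs 1, rem=5, I/O yield, promote→Q0. Q0=[P3] Q1=[P1,P2,P4] Q2=[]
t=12-13: P3@Q0 runs 1, rem=4, I/O yield, promote→Q0. Q0=[P3] Q1=[P1,P2,P4] Q2=[]
t=13-14: P3@Q0 runs 1, rem=3, I/O yield, promote→Q0. Q0=[P3] Q1=[P1,P2,P4] Q2=[]
t=14-15: P3@Q0 runs 1, rem=2, I/O yield, promote→Q0. Q0=[P3] Q1=[P1,P2,P4] Q2=[]
t=15-16: P3@Q0 runs 1, rem=1, I/O yield, promote→Q0. Q0=[P3] Q1=[P1,P2,P4] Q2=[]
t=16-17: P3@Q0 runs 1, rem=0, completes. Q0=[] Q1=[P1,P2,P4] Q2=[]
t=17-18: P1@Q1 runs 1, rem=0, completes. Q0=[] Q1=[P2,P4] Q2=[]
t=18-20: P2@Q1 runs 2, rem=0, completes. Q0=[] Q1=[P4] Q2=[]
t=20-21: P4@Q1 runs 1, rem=0, completes. Q0=[] Q1=[] Q2=[]

Answer: P1(0-3) P2(3-6) P3(6-7) P4(7-10) P3(10-11) P3(11-12) P3(12-13) P3(13-14) P3(14-15) P3(15-16) P3(16-17) P1(17-18) P2(18-20) P4(20-21)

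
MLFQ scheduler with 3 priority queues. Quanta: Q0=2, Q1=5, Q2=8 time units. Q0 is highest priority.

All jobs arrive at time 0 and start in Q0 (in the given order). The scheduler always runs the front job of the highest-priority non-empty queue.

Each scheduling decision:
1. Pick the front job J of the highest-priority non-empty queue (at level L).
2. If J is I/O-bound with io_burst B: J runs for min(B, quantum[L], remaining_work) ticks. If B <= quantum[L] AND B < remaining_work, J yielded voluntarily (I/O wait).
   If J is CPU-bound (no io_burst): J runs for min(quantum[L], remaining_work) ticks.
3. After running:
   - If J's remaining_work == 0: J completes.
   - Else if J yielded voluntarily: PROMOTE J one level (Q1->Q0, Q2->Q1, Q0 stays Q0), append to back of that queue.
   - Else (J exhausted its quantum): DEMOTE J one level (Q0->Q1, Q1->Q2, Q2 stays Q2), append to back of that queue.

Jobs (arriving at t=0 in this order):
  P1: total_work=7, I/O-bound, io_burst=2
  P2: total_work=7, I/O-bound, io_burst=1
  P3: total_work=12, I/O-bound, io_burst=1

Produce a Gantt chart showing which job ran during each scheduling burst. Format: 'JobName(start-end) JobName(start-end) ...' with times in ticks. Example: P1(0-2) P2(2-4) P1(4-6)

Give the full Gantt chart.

t=0-2: P1@Q0 runs 2, rem=5, I/O yield, promote→Q0. Q0=[P2,P3,P1] Q1=[] Q2=[]
t=2-3: P2@Q0 runs 1, rem=6, I/O yield, promote→Q0. Q0=[P3,P1,P2] Q1=[] Q2=[]
t=3-4: P3@Q0 runs 1, rem=11, I/O yield, promote→Q0. Q0=[P1,P2,P3] Q1=[] Q2=[]
t=4-6: P1@Q0 runs 2, rem=3, I/O yield, promote→Q0. Q0=[P2,P3,P1] Q1=[] Q2=[]
t=6-7: P2@Q0 runs 1, rem=5, I/O yield, promote→Q0. Q0=[P3,P1,P2] Q1=[] Q2=[]
t=7-8: P3@Q0 runs 1, rem=10, I/O yield, promote→Q0. Q0=[P1,P2,P3] Q1=[] Q2=[]
t=8-10: P1@Q0 runs 2, rem=1, I/O yield, promote→Q0. Q0=[P2,P3,P1] Q1=[] Q2=[]
t=10-11: P2@Q0 runs 1, rem=4, I/O yield, promote→Q0. Q0=[P3,P1,P2] Q1=[] Q2=[]
t=11-12: P3@Q0 runs 1, rem=9, I/O yield, promote→Q0. Q0=[P1,P2,P3] Q1=[] Q2=[]
t=12-13: P1@Q0 runs 1, rem=0, completes. Q0=[P2,P3] Q1=[] Q2=[]
t=13-14: P2@Q0 runs 1, rem=3, I/O yield, promote→Q0. Q0=[P3,P2] Q1=[] Q2=[]
t=14-15: P3@Q0 runs 1, rem=8, I/O yield, promote→Q0. Q0=[P2,P3] Q1=[] Q2=[]
t=15-16: P2@Q0 runs 1, rem=2, I/O yield, promote→Q0. Q0=[P3,P2] Q1=[] Q2=[]
t=16-17: P3@Q0 runs 1, rem=7, I/O yield, promote→Q0. Q0=[P2,P3] Q1=[] Q2=[]
t=17-18: P2@Q0 runs 1, rem=1, I/O yield, promote→Q0. Q0=[P3,P2] Q1=[] Q2=[]
t=18-19: P3@Q0 runs 1, rem=6, I/O yield, promote→Q0. Q0=[P2,P3] Q1=[] Q2=[]
t=19-20: P2@Q0 runs 1, rem=0, completes. Q0=[P3] Q1=[] Q2=[]
t=20-21: P3@Q0 runs 1, rem=5, I/O yield, promote→Q0. Q0=[P3] Q1=[] Q2=[]
t=21-22: P3@Q0 runs 1, rem=4, I/O yield, promote→Q0. Q0=[P3] Q1=[] Q2=[]
t=22-23: P3@Q0 runs 1, rem=3, I/O yield, promote→Q0. Q0=[P3] Q1=[] Q2=[]
t=23-24: P3@Q0 runs 1, rem=2, I/O yield, promote→Q0. Q0=[P3] Q1=[] Q2=[]
t=24-25: P3@Q0 runs 1, rem=1, I/O yield, promote→Q0. Q0=[P3] Q1=[] Q2=[]
t=25-26: P3@Q0 runs 1, rem=0, completes. Q0=[] Q1=[] Q2=[]

Answer: P1(0-2) P2(2-3) P3(3-4) P1(4-6) P2(6-7) P3(7-8) P1(8-10) P2(10-11) P3(11-12) P1(12-13) P2(13-14) P3(14-15) P2(15-16) P3(16-17) P2(17-18) P3(18-19) P2(19-20) P3(20-21) P3(21-22) P3(22-23) P3(23-24) P3(24-25) P3(25-26)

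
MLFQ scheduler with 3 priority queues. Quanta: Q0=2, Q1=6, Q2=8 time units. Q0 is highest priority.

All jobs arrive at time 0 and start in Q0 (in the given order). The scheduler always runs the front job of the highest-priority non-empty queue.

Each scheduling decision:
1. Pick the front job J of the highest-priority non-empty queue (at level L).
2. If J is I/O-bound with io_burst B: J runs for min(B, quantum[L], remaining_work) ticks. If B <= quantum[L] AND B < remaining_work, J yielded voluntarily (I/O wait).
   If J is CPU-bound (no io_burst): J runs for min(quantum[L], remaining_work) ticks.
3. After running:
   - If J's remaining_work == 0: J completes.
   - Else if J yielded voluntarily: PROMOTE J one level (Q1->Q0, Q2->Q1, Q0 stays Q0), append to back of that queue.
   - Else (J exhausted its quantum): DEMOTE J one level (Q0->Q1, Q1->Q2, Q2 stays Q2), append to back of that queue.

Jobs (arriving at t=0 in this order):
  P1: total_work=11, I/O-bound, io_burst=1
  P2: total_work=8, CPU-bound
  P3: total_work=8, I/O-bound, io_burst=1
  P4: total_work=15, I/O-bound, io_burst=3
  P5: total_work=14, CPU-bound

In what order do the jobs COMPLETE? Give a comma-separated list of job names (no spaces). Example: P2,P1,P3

Answer: P3,P1,P2,P4,P5

Derivation:
t=0-1: P1@Q0 runs 1, rem=10, I/O yield, promote→Q0. Q0=[P2,P3,P4,P5,P1] Q1=[] Q2=[]
t=1-3: P2@Q0 runs 2, rem=6, quantum used, demote→Q1. Q0=[P3,P4,P5,P1] Q1=[P2] Q2=[]
t=3-4: P3@Q0 runs 1, rem=7, I/O yield, promote→Q0. Q0=[P4,P5,P1,P3] Q1=[P2] Q2=[]
t=4-6: P4@Q0 runs 2, rem=13, quantum used, demote→Q1. Q0=[P5,P1,P3] Q1=[P2,P4] Q2=[]
t=6-8: P5@Q0 runs 2, rem=12, quantum used, demote→Q1. Q0=[P1,P3] Q1=[P2,P4,P5] Q2=[]
t=8-9: P1@Q0 runs 1, rem=9, I/O yield, promote→Q0. Q0=[P3,P1] Q1=[P2,P4,P5] Q2=[]
t=9-10: P3@Q0 runs 1, rem=6, I/O yield, promote→Q0. Q0=[P1,P3] Q1=[P2,P4,P5] Q2=[]
t=10-11: P1@Q0 runs 1, rem=8, I/O yield, promote→Q0. Q0=[P3,P1] Q1=[P2,P4,P5] Q2=[]
t=11-12: P3@Q0 runs 1, rem=5, I/O yield, promote→Q0. Q0=[P1,P3] Q1=[P2,P4,P5] Q2=[]
t=12-13: P1@Q0 runs 1, rem=7, I/O yield, promote→Q0. Q0=[P3,P1] Q1=[P2,P4,P5] Q2=[]
t=13-14: P3@Q0 runs 1, rem=4, I/O yield, promote→Q0. Q0=[P1,P3] Q1=[P2,P4,P5] Q2=[]
t=14-15: P1@Q0 runs 1, rem=6, I/O yield, promote→Q0. Q0=[P3,P1] Q1=[P2,P4,P5] Q2=[]
t=15-16: P3@Q0 runs 1, rem=3, I/O yield, promote→Q0. Q0=[P1,P3] Q1=[P2,P4,P5] Q2=[]
t=16-17: P1@Q0 runs 1, rem=5, I/O yield, promote→Q0. Q0=[P3,P1] Q1=[P2,P4,P5] Q2=[]
t=17-18: P3@Q0 runs 1, rem=2, I/O yield, promote→Q0. Q0=[P1,P3] Q1=[P2,P4,P5] Q2=[]
t=18-19: P1@Q0 runs 1, rem=4, I/O yield, promote→Q0. Q0=[P3,P1] Q1=[P2,P4,P5] Q2=[]
t=19-20: P3@Q0 runs 1, rem=1, I/O yield, promote→Q0. Q0=[P1,P3] Q1=[P2,P4,P5] Q2=[]
t=20-21: P1@Q0 runs 1, rem=3, I/O yield, promote→Q0. Q0=[P3,P1] Q1=[P2,P4,P5] Q2=[]
t=21-22: P3@Q0 runs 1, rem=0, completes. Q0=[P1] Q1=[P2,P4,P5] Q2=[]
t=22-23: P1@Q0 runs 1, rem=2, I/O yield, promote→Q0. Q0=[P1] Q1=[P2,P4,P5] Q2=[]
t=23-24: P1@Q0 runs 1, rem=1, I/O yield, promote→Q0. Q0=[P1] Q1=[P2,P4,P5] Q2=[]
t=24-25: P1@Q0 runs 1, rem=0, completes. Q0=[] Q1=[P2,P4,P5] Q2=[]
t=25-31: P2@Q1 runs 6, rem=0, completes. Q0=[] Q1=[P4,P5] Q2=[]
t=31-34: P4@Q1 runs 3, rem=10, I/O yield, promote→Q0. Q0=[P4] Q1=[P5] Q2=[]
t=34-36: P4@Q0 runs 2, rem=8, quantum used, demote→Q1. Q0=[] Q1=[P5,P4] Q2=[]
t=36-42: P5@Q1 runs 6, rem=6, quantum used, demote→Q2. Q0=[] Q1=[P4] Q2=[P5]
t=42-45: P4@Q1 runs 3, rem=5, I/O yield, promote→Q0. Q0=[P4] Q1=[] Q2=[P5]
t=45-47: P4@Q0 runs 2, rem=3, quantum used, demote→Q1. Q0=[] Q1=[P4] Q2=[P5]
t=47-50: P4@Q1 runs 3, rem=0, completes. Q0=[] Q1=[] Q2=[P5]
t=50-56: P5@Q2 runs 6, rem=0, completes. Q0=[] Q1=[] Q2=[]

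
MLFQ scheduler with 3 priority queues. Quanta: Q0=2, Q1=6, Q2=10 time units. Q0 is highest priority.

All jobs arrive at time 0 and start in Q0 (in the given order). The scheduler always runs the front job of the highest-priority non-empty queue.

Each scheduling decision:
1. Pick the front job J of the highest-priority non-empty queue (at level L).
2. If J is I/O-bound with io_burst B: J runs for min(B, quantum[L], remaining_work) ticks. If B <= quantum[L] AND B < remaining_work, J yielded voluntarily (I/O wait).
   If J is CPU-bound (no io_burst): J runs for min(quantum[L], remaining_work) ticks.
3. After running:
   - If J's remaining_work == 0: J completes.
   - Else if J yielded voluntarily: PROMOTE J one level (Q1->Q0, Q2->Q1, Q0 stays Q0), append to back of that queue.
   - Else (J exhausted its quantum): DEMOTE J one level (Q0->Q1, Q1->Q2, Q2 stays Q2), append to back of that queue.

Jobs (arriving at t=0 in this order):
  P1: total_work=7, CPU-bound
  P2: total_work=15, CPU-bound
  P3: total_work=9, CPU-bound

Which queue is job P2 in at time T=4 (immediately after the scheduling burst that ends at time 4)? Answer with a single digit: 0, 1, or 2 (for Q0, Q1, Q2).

t=0-2: P1@Q0 runs 2, rem=5, quantum used, demote→Q1. Q0=[P2,P3] Q1=[P1] Q2=[]
t=2-4: P2@Q0 runs 2, rem=13, quantum used, demote→Q1. Q0=[P3] Q1=[P1,P2] Q2=[]
t=4-6: P3@Q0 runs 2, rem=7, quantum used, demote→Q1. Q0=[] Q1=[P1,P2,P3] Q2=[]
t=6-11: P1@Q1 runs 5, rem=0, completes. Q0=[] Q1=[P2,P3] Q2=[]
t=11-17: P2@Q1 runs 6, rem=7, quantum used, demote→Q2. Q0=[] Q1=[P3] Q2=[P2]
t=17-23: P3@Q1 runs 6, rem=1, quantum used, demote→Q2. Q0=[] Q1=[] Q2=[P2,P3]
t=23-30: P2@Q2 runs 7, rem=0, completes. Q0=[] Q1=[] Q2=[P3]
t=30-31: P3@Q2 runs 1, rem=0, completes. Q0=[] Q1=[] Q2=[]

Answer: 1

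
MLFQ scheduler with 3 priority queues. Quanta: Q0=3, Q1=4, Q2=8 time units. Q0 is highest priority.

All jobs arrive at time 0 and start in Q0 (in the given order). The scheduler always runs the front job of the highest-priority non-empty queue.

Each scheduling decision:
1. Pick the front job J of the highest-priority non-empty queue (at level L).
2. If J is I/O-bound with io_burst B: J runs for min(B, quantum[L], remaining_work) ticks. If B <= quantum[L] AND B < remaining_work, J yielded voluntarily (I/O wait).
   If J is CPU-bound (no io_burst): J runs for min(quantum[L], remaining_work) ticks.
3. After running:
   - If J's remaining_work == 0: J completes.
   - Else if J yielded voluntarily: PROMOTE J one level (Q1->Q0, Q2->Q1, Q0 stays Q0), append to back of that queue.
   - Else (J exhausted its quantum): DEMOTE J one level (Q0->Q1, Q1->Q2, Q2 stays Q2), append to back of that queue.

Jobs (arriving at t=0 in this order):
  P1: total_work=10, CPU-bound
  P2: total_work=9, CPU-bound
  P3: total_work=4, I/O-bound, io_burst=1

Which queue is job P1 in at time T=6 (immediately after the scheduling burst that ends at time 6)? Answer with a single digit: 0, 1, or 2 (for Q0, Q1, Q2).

Answer: 1

Derivation:
t=0-3: P1@Q0 runs 3, rem=7, quantum used, demote→Q1. Q0=[P2,P3] Q1=[P1] Q2=[]
t=3-6: P2@Q0 runs 3, rem=6, quantum used, demote→Q1. Q0=[P3] Q1=[P1,P2] Q2=[]
t=6-7: P3@Q0 runs 1, rem=3, I/O yield, promote→Q0. Q0=[P3] Q1=[P1,P2] Q2=[]
t=7-8: P3@Q0 runs 1, rem=2, I/O yield, promote→Q0. Q0=[P3] Q1=[P1,P2] Q2=[]
t=8-9: P3@Q0 runs 1, rem=1, I/O yield, promote→Q0. Q0=[P3] Q1=[P1,P2] Q2=[]
t=9-10: P3@Q0 runs 1, rem=0, completes. Q0=[] Q1=[P1,P2] Q2=[]
t=10-14: P1@Q1 runs 4, rem=3, quantum used, demote→Q2. Q0=[] Q1=[P2] Q2=[P1]
t=14-18: P2@Q1 runs 4, rem=2, quantum used, demote→Q2. Q0=[] Q1=[] Q2=[P1,P2]
t=18-21: P1@Q2 runs 3, rem=0, completes. Q0=[] Q1=[] Q2=[P2]
t=21-23: P2@Q2 runs 2, rem=0, completes. Q0=[] Q1=[] Q2=[]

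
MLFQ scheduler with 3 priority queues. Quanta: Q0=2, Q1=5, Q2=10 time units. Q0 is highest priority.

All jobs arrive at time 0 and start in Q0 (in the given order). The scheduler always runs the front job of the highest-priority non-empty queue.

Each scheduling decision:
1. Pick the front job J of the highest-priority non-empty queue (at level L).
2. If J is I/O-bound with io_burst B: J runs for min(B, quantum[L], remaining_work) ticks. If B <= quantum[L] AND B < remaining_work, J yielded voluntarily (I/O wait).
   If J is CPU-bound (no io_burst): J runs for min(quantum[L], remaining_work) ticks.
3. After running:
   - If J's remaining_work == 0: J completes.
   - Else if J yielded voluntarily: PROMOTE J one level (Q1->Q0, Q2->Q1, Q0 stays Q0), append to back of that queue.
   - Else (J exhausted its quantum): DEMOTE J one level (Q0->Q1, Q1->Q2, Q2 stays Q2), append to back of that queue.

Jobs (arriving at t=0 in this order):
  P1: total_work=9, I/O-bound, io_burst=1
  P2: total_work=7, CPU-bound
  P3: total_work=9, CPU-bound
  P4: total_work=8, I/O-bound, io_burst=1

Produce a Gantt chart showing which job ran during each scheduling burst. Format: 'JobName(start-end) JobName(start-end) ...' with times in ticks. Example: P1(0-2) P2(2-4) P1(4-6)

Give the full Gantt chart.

Answer: P1(0-1) P2(1-3) P3(3-5) P4(5-6) P1(6-7) P4(7-8) P1(8-9) P4(9-10) P1(10-11) P4(11-12) P1(12-13) P4(13-14) P1(14-15) P4(15-16) P1(16-17) P4(17-18) P1(18-19) P4(19-20) P1(20-21) P2(21-26) P3(26-31) P3(31-33)

Derivation:
t=0-1: P1@Q0 runs 1, rem=8, I/O yield, promote→Q0. Q0=[P2,P3,P4,P1] Q1=[] Q2=[]
t=1-3: P2@Q0 runs 2, rem=5, quantum used, demote→Q1. Q0=[P3,P4,P1] Q1=[P2] Q2=[]
t=3-5: P3@Q0 runs 2, rem=7, quantum used, demote→Q1. Q0=[P4,P1] Q1=[P2,P3] Q2=[]
t=5-6: P4@Q0 runs 1, rem=7, I/O yield, promote→Q0. Q0=[P1,P4] Q1=[P2,P3] Q2=[]
t=6-7: P1@Q0 runs 1, rem=7, I/O yield, promote→Q0. Q0=[P4,P1] Q1=[P2,P3] Q2=[]
t=7-8: P4@Q0 runs 1, rem=6, I/O yield, promote→Q0. Q0=[P1,P4] Q1=[P2,P3] Q2=[]
t=8-9: P1@Q0 runs 1, rem=6, I/O yield, promote→Q0. Q0=[P4,P1] Q1=[P2,P3] Q2=[]
t=9-10: P4@Q0 runs 1, rem=5, I/O yield, promote→Q0. Q0=[P1,P4] Q1=[P2,P3] Q2=[]
t=10-11: P1@Q0 runs 1, rem=5, I/O yield, promote→Q0. Q0=[P4,P1] Q1=[P2,P3] Q2=[]
t=11-12: P4@Q0 runs 1, rem=4, I/O yield, promote→Q0. Q0=[P1,P4] Q1=[P2,P3] Q2=[]
t=12-13: P1@Q0 runs 1, rem=4, I/O yield, promote→Q0. Q0=[P4,P1] Q1=[P2,P3] Q2=[]
t=13-14: P4@Q0 runs 1, rem=3, I/O yield, promote→Q0. Q0=[P1,P4] Q1=[P2,P3] Q2=[]
t=14-15: P1@Q0 runs 1, rem=3, I/O yield, promote→Q0. Q0=[P4,P1] Q1=[P2,P3] Q2=[]
t=15-16: P4@Q0 runs 1, rem=2, I/O yield, promote→Q0. Q0=[P1,P4] Q1=[P2,P3] Q2=[]
t=16-17: P1@Q0 runs 1, rem=2, I/O yield, promote→Q0. Q0=[P4,P1] Q1=[P2,P3] Q2=[]
t=17-18: P4@Q0 runs 1, rem=1, I/O yield, promote→Q0. Q0=[P1,P4] Q1=[P2,P3] Q2=[]
t=18-19: P1@Q0 runs 1, rem=1, I/O yield, promote→Q0. Q0=[P4,P1] Q1=[P2,P3] Q2=[]
t=19-20: P4@Q0 runs 1, rem=0, completes. Q0=[P1] Q1=[P2,P3] Q2=[]
t=20-21: P1@Q0 runs 1, rem=0, completes. Q0=[] Q1=[P2,P3] Q2=[]
t=21-26: P2@Q1 runs 5, rem=0, completes. Q0=[] Q1=[P3] Q2=[]
t=26-31: P3@Q1 runs 5, rem=2, quantum used, demote→Q2. Q0=[] Q1=[] Q2=[P3]
t=31-33: P3@Q2 runs 2, rem=0, completes. Q0=[] Q1=[] Q2=[]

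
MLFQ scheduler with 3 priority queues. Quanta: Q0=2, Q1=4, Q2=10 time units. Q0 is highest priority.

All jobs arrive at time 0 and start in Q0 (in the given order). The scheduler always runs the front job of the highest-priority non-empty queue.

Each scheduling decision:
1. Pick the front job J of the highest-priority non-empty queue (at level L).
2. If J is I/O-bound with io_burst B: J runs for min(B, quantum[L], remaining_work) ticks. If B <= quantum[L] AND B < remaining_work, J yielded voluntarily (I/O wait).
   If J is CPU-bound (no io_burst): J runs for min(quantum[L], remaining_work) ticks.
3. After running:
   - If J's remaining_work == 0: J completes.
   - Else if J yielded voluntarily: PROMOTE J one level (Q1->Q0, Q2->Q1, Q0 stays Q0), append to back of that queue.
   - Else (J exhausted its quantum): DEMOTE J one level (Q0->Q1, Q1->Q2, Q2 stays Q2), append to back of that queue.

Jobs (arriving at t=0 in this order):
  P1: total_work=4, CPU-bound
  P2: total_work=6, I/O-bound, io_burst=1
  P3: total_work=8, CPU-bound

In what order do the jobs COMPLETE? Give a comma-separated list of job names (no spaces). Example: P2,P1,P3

t=0-2: P1@Q0 runs 2, rem=2, quantum used, demote→Q1. Q0=[P2,P3] Q1=[P1] Q2=[]
t=2-3: P2@Q0 runs 1, rem=5, I/O yield, promote→Q0. Q0=[P3,P2] Q1=[P1] Q2=[]
t=3-5: P3@Q0 runs 2, rem=6, quantum used, demote→Q1. Q0=[P2] Q1=[P1,P3] Q2=[]
t=5-6: P2@Q0 runs 1, rem=4, I/O yield, promote→Q0. Q0=[P2] Q1=[P1,P3] Q2=[]
t=6-7: P2@Q0 runs 1, rem=3, I/O yield, promote→Q0. Q0=[P2] Q1=[P1,P3] Q2=[]
t=7-8: P2@Q0 runs 1, rem=2, I/O yield, promote→Q0. Q0=[P2] Q1=[P1,P3] Q2=[]
t=8-9: P2@Q0 runs 1, rem=1, I/O yield, promote→Q0. Q0=[P2] Q1=[P1,P3] Q2=[]
t=9-10: P2@Q0 runs 1, rem=0, completes. Q0=[] Q1=[P1,P3] Q2=[]
t=10-12: P1@Q1 runs 2, rem=0, completes. Q0=[] Q1=[P3] Q2=[]
t=12-16: P3@Q1 runs 4, rem=2, quantum used, demote→Q2. Q0=[] Q1=[] Q2=[P3]
t=16-18: P3@Q2 runs 2, rem=0, completes. Q0=[] Q1=[] Q2=[]

Answer: P2,P1,P3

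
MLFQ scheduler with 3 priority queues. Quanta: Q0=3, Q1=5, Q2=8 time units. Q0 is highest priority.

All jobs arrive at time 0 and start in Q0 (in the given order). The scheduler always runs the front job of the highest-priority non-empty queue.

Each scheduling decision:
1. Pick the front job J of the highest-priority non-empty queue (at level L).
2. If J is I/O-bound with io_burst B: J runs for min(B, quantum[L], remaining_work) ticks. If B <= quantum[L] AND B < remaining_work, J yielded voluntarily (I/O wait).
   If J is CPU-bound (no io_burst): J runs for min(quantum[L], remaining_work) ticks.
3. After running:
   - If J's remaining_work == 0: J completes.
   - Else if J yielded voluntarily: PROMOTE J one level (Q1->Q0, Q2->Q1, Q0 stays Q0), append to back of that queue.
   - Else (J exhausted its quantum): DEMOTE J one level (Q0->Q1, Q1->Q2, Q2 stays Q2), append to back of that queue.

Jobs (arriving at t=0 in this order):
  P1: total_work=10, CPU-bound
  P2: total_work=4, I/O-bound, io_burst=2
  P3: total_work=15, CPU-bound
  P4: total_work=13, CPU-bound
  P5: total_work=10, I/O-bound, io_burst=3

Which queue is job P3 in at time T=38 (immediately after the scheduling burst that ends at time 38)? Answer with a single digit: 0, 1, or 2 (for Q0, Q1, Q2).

Answer: 2

Derivation:
t=0-3: P1@Q0 runs 3, rem=7, quantum used, demote→Q1. Q0=[P2,P3,P4,P5] Q1=[P1] Q2=[]
t=3-5: P2@Q0 runs 2, rem=2, I/O yield, promote→Q0. Q0=[P3,P4,P5,P2] Q1=[P1] Q2=[]
t=5-8: P3@Q0 runs 3, rem=12, quantum used, demote→Q1. Q0=[P4,P5,P2] Q1=[P1,P3] Q2=[]
t=8-11: P4@Q0 runs 3, rem=10, quantum used, demote→Q1. Q0=[P5,P2] Q1=[P1,P3,P4] Q2=[]
t=11-14: P5@Q0 runs 3, rem=7, I/O yield, promote→Q0. Q0=[P2,P5] Q1=[P1,P3,P4] Q2=[]
t=14-16: P2@Q0 runs 2, rem=0, completes. Q0=[P5] Q1=[P1,P3,P4] Q2=[]
t=16-19: P5@Q0 runs 3, rem=4, I/O yield, promote→Q0. Q0=[P5] Q1=[P1,P3,P4] Q2=[]
t=19-22: P5@Q0 runs 3, rem=1, I/O yield, promote→Q0. Q0=[P5] Q1=[P1,P3,P4] Q2=[]
t=22-23: P5@Q0 runs 1, rem=0, completes. Q0=[] Q1=[P1,P3,P4] Q2=[]
t=23-28: P1@Q1 runs 5, rem=2, quantum used, demote→Q2. Q0=[] Q1=[P3,P4] Q2=[P1]
t=28-33: P3@Q1 runs 5, rem=7, quantum used, demote→Q2. Q0=[] Q1=[P4] Q2=[P1,P3]
t=33-38: P4@Q1 runs 5, rem=5, quantum used, demote→Q2. Q0=[] Q1=[] Q2=[P1,P3,P4]
t=38-40: P1@Q2 runs 2, rem=0, completes. Q0=[] Q1=[] Q2=[P3,P4]
t=40-47: P3@Q2 runs 7, rem=0, completes. Q0=[] Q1=[] Q2=[P4]
t=47-52: P4@Q2 runs 5, rem=0, completes. Q0=[] Q1=[] Q2=[]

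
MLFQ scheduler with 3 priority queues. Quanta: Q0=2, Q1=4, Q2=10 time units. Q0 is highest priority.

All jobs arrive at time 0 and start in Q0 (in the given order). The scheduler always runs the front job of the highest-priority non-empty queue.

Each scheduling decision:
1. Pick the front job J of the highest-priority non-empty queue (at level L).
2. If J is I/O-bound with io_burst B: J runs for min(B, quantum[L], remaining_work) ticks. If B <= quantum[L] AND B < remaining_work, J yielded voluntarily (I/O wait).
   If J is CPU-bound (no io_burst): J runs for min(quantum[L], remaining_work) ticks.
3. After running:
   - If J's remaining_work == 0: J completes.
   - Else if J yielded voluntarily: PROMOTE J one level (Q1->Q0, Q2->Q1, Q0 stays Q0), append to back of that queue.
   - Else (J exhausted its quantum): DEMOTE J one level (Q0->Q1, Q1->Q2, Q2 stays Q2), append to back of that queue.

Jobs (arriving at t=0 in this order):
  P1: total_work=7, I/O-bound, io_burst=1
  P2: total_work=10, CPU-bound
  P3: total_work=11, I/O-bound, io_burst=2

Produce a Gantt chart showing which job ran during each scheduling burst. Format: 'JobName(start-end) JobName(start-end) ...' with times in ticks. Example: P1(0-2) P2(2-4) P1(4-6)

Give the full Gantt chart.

t=0-1: P1@Q0 runs 1, rem=6, I/O yield, promote→Q0. Q0=[P2,P3,P1] Q1=[] Q2=[]
t=1-3: P2@Q0 runs 2, rem=8, quantum used, demote→Q1. Q0=[P3,P1] Q1=[P2] Q2=[]
t=3-5: P3@Q0 runs 2, rem=9, I/O yield, promote→Q0. Q0=[P1,P3] Q1=[P2] Q2=[]
t=5-6: P1@Q0 runs 1, rem=5, I/O yield, promote→Q0. Q0=[P3,P1] Q1=[P2] Q2=[]
t=6-8: P3@Q0 runs 2, rem=7, I/O yield, promote→Q0. Q0=[P1,P3] Q1=[P2] Q2=[]
t=8-9: P1@Q0 runs 1, rem=4, I/O yield, promote→Q0. Q0=[P3,P1] Q1=[P2] Q2=[]
t=9-11: P3@Q0 runs 2, rem=5, I/O yield, promote→Q0. Q0=[P1,P3] Q1=[P2] Q2=[]
t=11-12: P1@Q0 runs 1, rem=3, I/O yield, promote→Q0. Q0=[P3,P1] Q1=[P2] Q2=[]
t=12-14: P3@Q0 runs 2, rem=3, I/O yield, promote→Q0. Q0=[P1,P3] Q1=[P2] Q2=[]
t=14-15: P1@Q0 runs 1, rem=2, I/O yield, promote→Q0. Q0=[P3,P1] Q1=[P2] Q2=[]
t=15-17: P3@Q0 runs 2, rem=1, I/O yield, promote→Q0. Q0=[P1,P3] Q1=[P2] Q2=[]
t=17-18: P1@Q0 runs 1, rem=1, I/O yield, promote→Q0. Q0=[P3,P1] Q1=[P2] Q2=[]
t=18-19: P3@Q0 runs 1, rem=0, completes. Q0=[P1] Q1=[P2] Q2=[]
t=19-20: P1@Q0 runs 1, rem=0, completes. Q0=[] Q1=[P2] Q2=[]
t=20-24: P2@Q1 runs 4, rem=4, quantum used, demote→Q2. Q0=[] Q1=[] Q2=[P2]
t=24-28: P2@Q2 runs 4, rem=0, completes. Q0=[] Q1=[] Q2=[]

Answer: P1(0-1) P2(1-3) P3(3-5) P1(5-6) P3(6-8) P1(8-9) P3(9-11) P1(11-12) P3(12-14) P1(14-15) P3(15-17) P1(17-18) P3(18-19) P1(19-20) P2(20-24) P2(24-28)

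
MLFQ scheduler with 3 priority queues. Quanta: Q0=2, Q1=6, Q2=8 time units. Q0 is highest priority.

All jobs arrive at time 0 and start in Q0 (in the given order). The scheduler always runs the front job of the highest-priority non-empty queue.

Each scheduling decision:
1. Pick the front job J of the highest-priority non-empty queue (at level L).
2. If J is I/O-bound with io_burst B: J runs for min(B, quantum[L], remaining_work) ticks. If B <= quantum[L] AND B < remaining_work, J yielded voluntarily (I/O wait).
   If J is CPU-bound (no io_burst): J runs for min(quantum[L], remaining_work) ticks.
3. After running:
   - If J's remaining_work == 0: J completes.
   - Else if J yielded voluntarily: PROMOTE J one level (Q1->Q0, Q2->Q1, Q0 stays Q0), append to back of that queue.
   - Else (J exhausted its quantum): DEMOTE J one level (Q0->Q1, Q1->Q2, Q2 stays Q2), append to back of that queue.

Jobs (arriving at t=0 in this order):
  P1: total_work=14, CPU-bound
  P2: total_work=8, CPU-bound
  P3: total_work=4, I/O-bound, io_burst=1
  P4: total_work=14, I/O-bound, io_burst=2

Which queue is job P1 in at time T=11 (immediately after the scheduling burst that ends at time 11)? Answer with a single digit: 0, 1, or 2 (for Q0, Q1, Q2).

Answer: 1

Derivation:
t=0-2: P1@Q0 runs 2, rem=12, quantum used, demote→Q1. Q0=[P2,P3,P4] Q1=[P1] Q2=[]
t=2-4: P2@Q0 runs 2, rem=6, quantum used, demote→Q1. Q0=[P3,P4] Q1=[P1,P2] Q2=[]
t=4-5: P3@Q0 runs 1, rem=3, I/O yield, promote→Q0. Q0=[P4,P3] Q1=[P1,P2] Q2=[]
t=5-7: P4@Q0 runs 2, rem=12, I/O yield, promote→Q0. Q0=[P3,P4] Q1=[P1,P2] Q2=[]
t=7-8: P3@Q0 runs 1, rem=2, I/O yield, promote→Q0. Q0=[P4,P3] Q1=[P1,P2] Q2=[]
t=8-10: P4@Q0 runs 2, rem=10, I/O yield, promote→Q0. Q0=[P3,P4] Q1=[P1,P2] Q2=[]
t=10-11: P3@Q0 runs 1, rem=1, I/O yield, promote→Q0. Q0=[P4,P3] Q1=[P1,P2] Q2=[]
t=11-13: P4@Q0 runs 2, rem=8, I/O yield, promote→Q0. Q0=[P3,P4] Q1=[P1,P2] Q2=[]
t=13-14: P3@Q0 runs 1, rem=0, completes. Q0=[P4] Q1=[P1,P2] Q2=[]
t=14-16: P4@Q0 runs 2, rem=6, I/O yield, promote→Q0. Q0=[P4] Q1=[P1,P2] Q2=[]
t=16-18: P4@Q0 runs 2, rem=4, I/O yield, promote→Q0. Q0=[P4] Q1=[P1,P2] Q2=[]
t=18-20: P4@Q0 runs 2, rem=2, I/O yield, promote→Q0. Q0=[P4] Q1=[P1,P2] Q2=[]
t=20-22: P4@Q0 runs 2, rem=0, completes. Q0=[] Q1=[P1,P2] Q2=[]
t=22-28: P1@Q1 runs 6, rem=6, quantum used, demote→Q2. Q0=[] Q1=[P2] Q2=[P1]
t=28-34: P2@Q1 runs 6, rem=0, completes. Q0=[] Q1=[] Q2=[P1]
t=34-40: P1@Q2 runs 6, rem=0, completes. Q0=[] Q1=[] Q2=[]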